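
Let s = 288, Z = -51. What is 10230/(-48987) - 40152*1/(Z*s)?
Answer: 8410499/3331116 ≈ 2.5248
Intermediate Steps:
10230/(-48987) - 40152*1/(Z*s) = 10230/(-48987) - 40152/((-51*288)) = 10230*(-1/48987) - 40152/(-14688) = -3410/16329 - 40152*(-1/14688) = -3410/16329 + 1673/612 = 8410499/3331116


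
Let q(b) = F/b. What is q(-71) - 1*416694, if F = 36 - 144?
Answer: -29585166/71 ≈ -4.1669e+5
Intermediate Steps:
F = -108
q(b) = -108/b
q(-71) - 1*416694 = -108/(-71) - 1*416694 = -108*(-1/71) - 416694 = 108/71 - 416694 = -29585166/71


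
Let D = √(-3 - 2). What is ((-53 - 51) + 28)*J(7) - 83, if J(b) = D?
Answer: -83 - 76*I*√5 ≈ -83.0 - 169.94*I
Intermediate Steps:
D = I*√5 (D = √(-5) = I*√5 ≈ 2.2361*I)
J(b) = I*√5
((-53 - 51) + 28)*J(7) - 83 = ((-53 - 51) + 28)*(I*√5) - 83 = (-104 + 28)*(I*√5) - 83 = -76*I*√5 - 83 = -83 - 76*I*√5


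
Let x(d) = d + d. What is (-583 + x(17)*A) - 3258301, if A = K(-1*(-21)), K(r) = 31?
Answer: -3257830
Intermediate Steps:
x(d) = 2*d
A = 31
(-583 + x(17)*A) - 3258301 = (-583 + (2*17)*31) - 3258301 = (-583 + 34*31) - 3258301 = (-583 + 1054) - 3258301 = 471 - 3258301 = -3257830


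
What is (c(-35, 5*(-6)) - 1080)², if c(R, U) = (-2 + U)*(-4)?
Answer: 906304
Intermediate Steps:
c(R, U) = 8 - 4*U
(c(-35, 5*(-6)) - 1080)² = ((8 - 20*(-6)) - 1080)² = ((8 - 4*(-30)) - 1080)² = ((8 + 120) - 1080)² = (128 - 1080)² = (-952)² = 906304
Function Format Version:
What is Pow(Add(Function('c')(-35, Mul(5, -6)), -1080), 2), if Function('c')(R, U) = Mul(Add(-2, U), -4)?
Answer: 906304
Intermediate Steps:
Function('c')(R, U) = Add(8, Mul(-4, U))
Pow(Add(Function('c')(-35, Mul(5, -6)), -1080), 2) = Pow(Add(Add(8, Mul(-4, Mul(5, -6))), -1080), 2) = Pow(Add(Add(8, Mul(-4, -30)), -1080), 2) = Pow(Add(Add(8, 120), -1080), 2) = Pow(Add(128, -1080), 2) = Pow(-952, 2) = 906304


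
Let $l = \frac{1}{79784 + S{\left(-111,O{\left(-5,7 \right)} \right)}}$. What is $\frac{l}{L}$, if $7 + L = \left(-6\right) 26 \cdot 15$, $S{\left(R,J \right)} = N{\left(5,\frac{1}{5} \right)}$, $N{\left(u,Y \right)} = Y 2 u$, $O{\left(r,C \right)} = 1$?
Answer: $- \frac{1}{187257742} \approx -5.3402 \cdot 10^{-9}$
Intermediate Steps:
$N{\left(u,Y \right)} = 2 Y u$
$S{\left(R,J \right)} = 2$ ($S{\left(R,J \right)} = 2 \cdot \frac{1}{5} \cdot 5 = 2$)
$L = -2347$ ($L = -7 + \left(-6\right) 26 \cdot 15 = -7 - 2340 = -2347$)
$l = \frac{1}{79786}$ ($l = \frac{1}{79784 + 2} = \frac{1}{79786} \approx 1.2534 \cdot 10^{-5}$)
$\frac{l}{L} = \frac{1}{79786 \left(-2347\right)} = \frac{1}{79786} \left(- \frac{1}{2347}\right) = - \frac{1}{187257742}$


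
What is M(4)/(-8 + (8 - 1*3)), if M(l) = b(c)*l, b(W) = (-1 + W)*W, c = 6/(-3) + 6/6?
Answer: -8/3 ≈ -2.6667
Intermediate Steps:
c = -1 (c = 6*(-⅓) + 6*(⅙) = -2 + 1 = -1)
b(W) = W*(-1 + W)
M(l) = 2*l (M(l) = (-(-1 - 1))*l = (-1*(-2))*l = 2*l)
M(4)/(-8 + (8 - 1*3)) = (2*4)/(-8 + (8 - 1*3)) = 8/(-8 + (8 - 3)) = 8/(-8 + 5) = 8/(-3) = -⅓*8 = -8/3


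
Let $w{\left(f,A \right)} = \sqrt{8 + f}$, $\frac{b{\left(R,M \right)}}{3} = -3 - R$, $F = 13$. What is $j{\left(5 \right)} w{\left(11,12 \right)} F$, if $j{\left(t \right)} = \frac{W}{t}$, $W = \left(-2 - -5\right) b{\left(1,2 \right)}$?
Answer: $- \frac{468 \sqrt{19}}{5} \approx -407.99$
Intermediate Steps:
$b{\left(R,M \right)} = -9 - 3 R$ ($b{\left(R,M \right)} = 3 \left(-3 - R\right) = -9 - 3 R$)
$W = -36$ ($W = \left(-2 - -5\right) \left(-9 - 3\right) = \left(-2 + 5\right) \left(-9 - 3\right) = 3 \left(-12\right) = -36$)
$j{\left(t \right)} = - \frac{36}{t}$
$j{\left(5 \right)} w{\left(11,12 \right)} F = - \frac{36}{5} \sqrt{8 + 11} \cdot 13 = \left(-36\right) \frac{1}{5} \sqrt{19} \cdot 13 = - \frac{36 \sqrt{19}}{5} \cdot 13 = - \frac{468 \sqrt{19}}{5}$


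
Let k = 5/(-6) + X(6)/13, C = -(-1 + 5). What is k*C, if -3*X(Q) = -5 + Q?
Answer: 134/39 ≈ 3.4359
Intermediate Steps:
C = -4 (C = -1*4 = -4)
X(Q) = 5/3 - Q/3 (X(Q) = -(-5 + Q)/3 = 5/3 - Q/3)
k = -67/78 (k = 5/(-6) + (5/3 - 1/3*6)/13 = 5*(-1/6) + (5/3 - 2)*(1/13) = -5/6 - 1/3*1/13 = -5/6 - 1/39 = -67/78 ≈ -0.85897)
k*C = -67/78*(-4) = 134/39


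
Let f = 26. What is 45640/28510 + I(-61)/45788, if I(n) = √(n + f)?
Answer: 4564/2851 + I*√35/45788 ≈ 1.6008 + 0.00012921*I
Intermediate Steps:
I(n) = √(26 + n) (I(n) = √(n + 26) = √(26 + n))
45640/28510 + I(-61)/45788 = 45640/28510 + √(26 - 61)/45788 = 45640*(1/28510) + √(-35)*(1/45788) = 4564/2851 + (I*√35)*(1/45788) = 4564/2851 + I*√35/45788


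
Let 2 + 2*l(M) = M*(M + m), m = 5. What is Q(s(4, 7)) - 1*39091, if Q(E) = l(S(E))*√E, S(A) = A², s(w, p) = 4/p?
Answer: -39091 - 626*√7/16807 ≈ -39091.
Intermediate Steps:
l(M) = -1 + M*(5 + M)/2 (l(M) = -1 + (M*(M + 5))/2 = -1 + (M*(5 + M))/2 = -1 + M*(5 + M)/2)
Q(E) = √E*(-1 + E⁴/2 + 5*E²/2) (Q(E) = (-1 + (E²)²/2 + 5*E²/2)*√E = (-1 + E⁴/2 + 5*E²/2)*√E = √E*(-1 + E⁴/2 + 5*E²/2))
Q(s(4, 7)) - 1*39091 = √(4/7)*(-2 + (4/7)⁴ + 5*(4/7)²)/2 - 1*39091 = √(4*(⅐))*(-2 + (4*(⅐))⁴ + 5*(4*(⅐))²)/2 - 39091 = √(4/7)*(-2 + (4/7)⁴ + 5*(4/7)²)/2 - 39091 = (2*√7/7)*(-2 + 256/2401 + 5*(16/49))/2 - 39091 = (2*√7/7)*(-2 + 256/2401 + 80/49)/2 - 39091 = (½)*(2*√7/7)*(-626/2401) - 39091 = -626*√7/16807 - 39091 = -39091 - 626*√7/16807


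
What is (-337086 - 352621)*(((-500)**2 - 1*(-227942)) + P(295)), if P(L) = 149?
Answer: -329742709337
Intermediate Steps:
(-337086 - 352621)*(((-500)**2 - 1*(-227942)) + P(295)) = (-337086 - 352621)*(((-500)**2 - 1*(-227942)) + 149) = -689707*((250000 + 227942) + 149) = -689707*(477942 + 149) = -689707*478091 = -329742709337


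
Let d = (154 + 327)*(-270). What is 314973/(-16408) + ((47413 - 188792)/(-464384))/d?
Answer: -2374485279636809/123694887214080 ≈ -19.196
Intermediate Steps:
d = -129870 (d = 481*(-270) = -129870)
314973/(-16408) + ((47413 - 188792)/(-464384))/d = 314973/(-16408) + ((47413 - 188792)/(-464384))/(-129870) = 314973*(-1/16408) - 141379*(-1/464384)*(-1/129870) = -314973/16408 + (141379/464384)*(-1/129870) = -314973/16408 - 141379/60309550080 = -2374485279636809/123694887214080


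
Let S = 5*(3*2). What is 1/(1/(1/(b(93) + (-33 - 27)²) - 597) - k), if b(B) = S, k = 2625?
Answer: -2167109/5688664755 ≈ -0.00038095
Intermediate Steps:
S = 30 (S = 5*6 = 30)
b(B) = 30
1/(1/(1/(b(93) + (-33 - 27)²) - 597) - k) = 1/(1/(1/(30 + (-33 - 27)²) - 597) - 1*2625) = 1/(1/(1/(30 + (-60)²) - 597) - 2625) = 1/(1/(1/(30 + 3600) - 597) - 2625) = 1/(1/(1/3630 - 597) - 2625) = 1/(1/(-2167109/3630) - 2625) = 1/(-3630/2167109 - 2625) = 1/(-5688664755/2167109) = -2167109/5688664755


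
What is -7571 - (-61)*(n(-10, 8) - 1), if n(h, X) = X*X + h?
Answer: -4338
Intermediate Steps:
n(h, X) = h + X² (n(h, X) = X² + h = h + X²)
-7571 - (-61)*(n(-10, 8) - 1) = -7571 - (-61)*((-10 + 8²) - 1) = -7571 - (-61)*((-10 + 64) - 1) = -7571 - (-61)*(54 - 1) = -7571 - (-61)*53 = -7571 - 1*(-3233) = -7571 + 3233 = -4338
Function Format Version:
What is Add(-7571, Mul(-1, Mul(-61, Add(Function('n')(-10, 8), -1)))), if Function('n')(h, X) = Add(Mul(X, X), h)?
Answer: -4338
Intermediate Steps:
Function('n')(h, X) = Add(h, Pow(X, 2)) (Function('n')(h, X) = Add(Pow(X, 2), h) = Add(h, Pow(X, 2)))
Add(-7571, Mul(-1, Mul(-61, Add(Function('n')(-10, 8), -1)))) = Add(-7571, Mul(-1, Mul(-61, Add(Add(-10, Pow(8, 2)), -1)))) = Add(-7571, Mul(-1, Mul(-61, Add(Add(-10, 64), -1)))) = Add(-7571, Mul(-1, Mul(-61, Add(54, -1)))) = Add(-7571, Mul(-1, Mul(-61, 53))) = Add(-7571, Mul(-1, -3233)) = Add(-7571, 3233) = -4338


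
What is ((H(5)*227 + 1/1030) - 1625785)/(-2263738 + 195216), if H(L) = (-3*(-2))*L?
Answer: 1667544249/2130577660 ≈ 0.78267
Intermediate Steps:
H(L) = 6*L
((H(5)*227 + 1/1030) - 1625785)/(-2263738 + 195216) = (((6*5)*227 + 1/1030) - 1625785)/(-2263738 + 195216) = ((30*227 + 1/1030) - 1625785)/(-2068522) = ((6810 + 1/1030) - 1625785)*(-1/2068522) = (7014301/1030 - 1625785)*(-1/2068522) = -1667544249/1030*(-1/2068522) = 1667544249/2130577660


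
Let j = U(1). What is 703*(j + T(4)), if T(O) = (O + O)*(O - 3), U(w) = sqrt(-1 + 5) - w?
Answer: 6327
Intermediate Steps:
U(w) = 2 - w (U(w) = sqrt(4) - w = 2 - w)
j = 1 (j = 2 - 1*1 = 2 - 1 = 1)
T(O) = 2*O*(-3 + O) (T(O) = (2*O)*(-3 + O) = 2*O*(-3 + O))
703*(j + T(4)) = 703*(1 + 2*4*(-3 + 4)) = 703*(1 + 2*4*1) = 703*(1 + 8) = 703*9 = 6327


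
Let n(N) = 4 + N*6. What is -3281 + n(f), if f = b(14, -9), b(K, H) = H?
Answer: -3331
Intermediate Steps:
f = -9
n(N) = 4 + 6*N
-3281 + n(f) = -3281 + (4 + 6*(-9)) = -3281 + (4 - 54) = -3281 - 50 = -3331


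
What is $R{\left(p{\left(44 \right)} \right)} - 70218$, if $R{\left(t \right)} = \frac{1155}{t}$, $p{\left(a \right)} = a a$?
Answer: $- \frac{12358263}{176} \approx -70217.0$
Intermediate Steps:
$p{\left(a \right)} = a^{2}$
$R{\left(p{\left(44 \right)} \right)} - 70218 = \frac{1155}{44^{2}} - 70218 = \frac{1155}{1936} - 70218 = 1155 \cdot \frac{1}{1936} - 70218 = \frac{105}{176} - 70218 = - \frac{12358263}{176}$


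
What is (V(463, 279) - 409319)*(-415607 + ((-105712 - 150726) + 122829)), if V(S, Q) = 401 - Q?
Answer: 224737539552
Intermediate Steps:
(V(463, 279) - 409319)*(-415607 + ((-105712 - 150726) + 122829)) = ((401 - 1*279) - 409319)*(-415607 + ((-105712 - 150726) + 122829)) = ((401 - 279) - 409319)*(-415607 + (-256438 + 122829)) = (122 - 409319)*(-415607 - 133609) = -409197*(-549216) = 224737539552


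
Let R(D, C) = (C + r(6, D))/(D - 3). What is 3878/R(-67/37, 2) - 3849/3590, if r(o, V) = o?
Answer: -154953679/66415 ≈ -2333.1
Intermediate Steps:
R(D, C) = (6 + C)/(-3 + D) (R(D, C) = (C + 6)/(D - 3) = (6 + C)/(-3 + D))
3878/R(-67/37, 2) - 3849/3590 = 3878/(((6 + 2)/(-3 - 67/37))) - 3849/3590 = 3878/((8/(-3 - 67*1/37))) - 3849*1/3590 = 3878/((8/(-3 - 67/37))) - 3849/3590 = 3878/((8/(-178/37))) - 3849/3590 = 3878/((-37/178*8)) - 3849/3590 = 3878/(-148/89) - 3849/3590 = 3878*(-89/148) - 3849/3590 = -172571/74 - 3849/3590 = -154953679/66415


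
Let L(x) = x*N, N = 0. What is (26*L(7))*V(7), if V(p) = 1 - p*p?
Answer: 0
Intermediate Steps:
V(p) = 1 - p²
L(x) = 0 (L(x) = x*0 = 0)
(26*L(7))*V(7) = (26*0)*(1 - 1*7²) = 0*(1 - 1*49) = 0*(1 - 49) = 0*(-48) = 0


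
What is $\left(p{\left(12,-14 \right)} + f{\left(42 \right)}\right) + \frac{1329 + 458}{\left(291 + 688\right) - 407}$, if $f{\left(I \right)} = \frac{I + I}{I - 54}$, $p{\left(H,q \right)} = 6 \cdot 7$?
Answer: $\frac{21807}{572} \approx 38.124$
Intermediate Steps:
$p{\left(H,q \right)} = 42$
$f{\left(I \right)} = \frac{2 I}{-54 + I}$
$\left(p{\left(12,-14 \right)} + f{\left(42 \right)}\right) + \frac{1329 + 458}{\left(291 + 688\right) - 407} = \left(42 + 2 \cdot 42 \frac{1}{-54 + 42}\right) + \frac{1329 + 458}{\left(291 + 688\right) - 407} = \left(42 + 2 \cdot 42 \frac{1}{-12}\right) + \frac{1787}{979 - 407} = \left(42 + 2 \cdot 42 \left(- \frac{1}{12}\right)\right) + \frac{1787}{572} = \left(42 - 7\right) + 1787 \cdot \frac{1}{572} = 35 + \frac{1787}{572} = \frac{21807}{572}$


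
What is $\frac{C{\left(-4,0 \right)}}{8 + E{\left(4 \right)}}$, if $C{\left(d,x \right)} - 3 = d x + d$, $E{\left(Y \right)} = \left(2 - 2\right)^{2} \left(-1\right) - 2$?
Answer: $- \frac{1}{6} \approx -0.16667$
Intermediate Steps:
$E{\left(Y \right)} = -2$ ($E{\left(Y \right)} = 0^{2} \left(-1\right) - 2 = 0 \left(-1\right) - 2 = 0 - 2 = -2$)
$C{\left(d,x \right)} = 3 + d + d x$ ($C{\left(d,x \right)} = 3 + \left(d x + d\right) = 3 + \left(d + d x\right) = 3 + d + d x$)
$\frac{C{\left(-4,0 \right)}}{8 + E{\left(4 \right)}} = \frac{3 - 4 - 0}{8 - 2} = \frac{3 - 4 + 0}{6} = \left(-1\right) \frac{1}{6} = - \frac{1}{6}$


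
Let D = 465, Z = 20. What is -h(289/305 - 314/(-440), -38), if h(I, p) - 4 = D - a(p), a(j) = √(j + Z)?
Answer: -469 + 3*I*√2 ≈ -469.0 + 4.2426*I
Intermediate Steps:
a(j) = √(20 + j) (a(j) = √(j + 20) = √(20 + j))
h(I, p) = 469 - √(20 + p) (h(I, p) = 4 + (465 - √(20 + p)) = 469 - √(20 + p))
-h(289/305 - 314/(-440), -38) = -(469 - √(20 - 38)) = -(469 - √(-18)) = -(469 - 3*I*√2) = -469 + 3*I*√2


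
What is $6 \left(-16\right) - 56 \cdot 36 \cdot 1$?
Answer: $-2112$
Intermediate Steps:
$6 \left(-16\right) - 56 \cdot 36 \cdot 1 = -96 - 2016 = -2112$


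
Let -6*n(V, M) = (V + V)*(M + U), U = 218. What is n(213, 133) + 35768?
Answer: 10847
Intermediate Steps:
n(V, M) = -V*(218 + M)/3 (n(V, M) = -(V + V)*(M + 218)/6 = -2*V*(218 + M)/6 = -V*(218 + M)/3)
n(213, 133) + 35768 = -1/3*213*(218 + 133) + 35768 = -1/3*213*351 + 35768 = -24921 + 35768 = 10847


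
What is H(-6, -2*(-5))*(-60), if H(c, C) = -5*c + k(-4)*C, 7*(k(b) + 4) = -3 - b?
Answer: 3600/7 ≈ 514.29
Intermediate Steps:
k(b) = -31/7 - b/7 (k(b) = -4 + (-3 - b)/7 = -4 + (-3/7 - b/7) = -31/7 - b/7)
H(c, C) = -5*c - 27*C/7 (H(c, C) = -5*c + (-31/7 - ⅐*(-4))*C = -5*c + (-31/7 + 4/7)*C = -5*c - 27*C/7)
H(-6, -2*(-5))*(-60) = (-5*(-6) - (-54)*(-5)/7)*(-60) = (30 - 27/7*10)*(-60) = (30 - 270/7)*(-60) = -60/7*(-60) = 3600/7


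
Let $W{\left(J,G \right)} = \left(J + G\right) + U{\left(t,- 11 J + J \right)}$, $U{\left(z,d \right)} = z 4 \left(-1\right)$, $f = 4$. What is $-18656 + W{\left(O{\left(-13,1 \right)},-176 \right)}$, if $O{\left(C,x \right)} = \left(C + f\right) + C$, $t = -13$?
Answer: $-18802$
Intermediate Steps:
$O{\left(C,x \right)} = 4 + 2 C$ ($O{\left(C,x \right)} = \left(C + 4\right) + C = \left(4 + C\right) + C = 4 + 2 C$)
$U{\left(z,d \right)} = - 4 z$ ($U{\left(z,d \right)} = 4 z \left(-1\right) = - 4 z$)
$W{\left(J,G \right)} = 52 + G + J$ ($W{\left(J,G \right)} = \left(J + G\right) - -52 = \left(G + J\right) + 52 = 52 + G + J$)
$-18656 + W{\left(O{\left(-13,1 \right)},-176 \right)} = -18656 + \left(52 - 176 + \left(4 + 2 \left(-13\right)\right)\right) = -18656 + \left(52 - 176 + \left(4 - 26\right)\right) = -18656 - 146 = -18802$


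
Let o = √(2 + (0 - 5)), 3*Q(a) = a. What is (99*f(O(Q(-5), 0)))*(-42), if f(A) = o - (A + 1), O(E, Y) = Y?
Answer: 4158 - 4158*I*√3 ≈ 4158.0 - 7201.9*I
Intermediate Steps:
Q(a) = a/3
o = I*√3 (o = √(2 - 5) = √(-3) = I*√3 ≈ 1.732*I)
f(A) = -1 - A + I*√3 (f(A) = I*√3 - (A + 1) = I*√3 - (1 + A) = I*√3 + (-1 - A) = -1 - A + I*√3)
(99*f(O(Q(-5), 0)))*(-42) = (99*(-1 - 1*0 + I*√3))*(-42) = (99*(-1 + 0 + I*√3))*(-42) = (99*(-1 + I*√3))*(-42) = (-99 + 99*I*√3)*(-42) = 4158 - 4158*I*√3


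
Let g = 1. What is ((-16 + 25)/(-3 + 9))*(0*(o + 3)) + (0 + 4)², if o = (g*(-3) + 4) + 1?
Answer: 16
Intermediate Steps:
o = 2 (o = (1*(-3) + 4) + 1 = (-3 + 4) + 1 = 1 + 1 = 2)
((-16 + 25)/(-3 + 9))*(0*(o + 3)) + (0 + 4)² = ((-16 + 25)/(-3 + 9))*(0*(2 + 3)) + (0 + 4)² = (9/6)*(0*5) + 4² = (9*(⅙))*0 + 16 = (3/2)*0 + 16 = 0 + 16 = 16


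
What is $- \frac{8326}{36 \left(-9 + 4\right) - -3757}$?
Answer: $- \frac{8326}{3577} \approx -2.3276$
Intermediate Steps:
$- \frac{8326}{36 \left(-9 + 4\right) - -3757} = - \frac{8326}{36 \left(-5\right) + 3757} = - \frac{8326}{-180 + 3757} = - \frac{8326}{3577}$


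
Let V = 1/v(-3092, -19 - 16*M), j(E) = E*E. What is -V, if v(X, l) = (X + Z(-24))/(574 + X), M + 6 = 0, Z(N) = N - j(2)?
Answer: -1259/1560 ≈ -0.80705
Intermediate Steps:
j(E) = E**2
Z(N) = -4 + N (Z(N) = N - 1*2**2 = N - 1*4 = N - 4 = -4 + N)
M = -6 (M = -6 + 0 = -6)
v(X, l) = (-28 + X)/(574 + X) (v(X, l) = (X + (-4 - 24))/(574 + X) = (X - 28)/(574 + X) = (-28 + X)/(574 + X))
V = 1259/1560 (V = 1/((-28 - 3092)/(574 - 3092)) = 1/(-3120/(-2518)) = 1/(-1/2518*(-3120)) = 1/(1560/1259) = 1259/1560 ≈ 0.80705)
-V = -1*1259/1560 = -1259/1560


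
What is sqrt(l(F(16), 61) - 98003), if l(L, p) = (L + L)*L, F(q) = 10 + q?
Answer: 3*I*sqrt(10739) ≈ 310.89*I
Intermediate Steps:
l(L, p) = 2*L**2 (l(L, p) = (2*L)*L = 2*L**2)
sqrt(l(F(16), 61) - 98003) = sqrt(2*(10 + 16)**2 - 98003) = sqrt(2*26**2 - 98003) = sqrt(2*676 - 98003) = sqrt(1352 - 98003) = sqrt(-96651) = 3*I*sqrt(10739)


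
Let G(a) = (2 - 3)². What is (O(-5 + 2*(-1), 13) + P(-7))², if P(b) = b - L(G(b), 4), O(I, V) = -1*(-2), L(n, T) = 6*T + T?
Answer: 1089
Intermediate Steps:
G(a) = 1 (G(a) = (-1)² = 1)
L(n, T) = 7*T
O(I, V) = 2
P(b) = -28 + b (P(b) = b - 7*4 = b - 1*28 = b - 28 = -28 + b)
(O(-5 + 2*(-1), 13) + P(-7))² = (2 + (-28 - 7))² = (2 - 35)² = (-33)² = 1089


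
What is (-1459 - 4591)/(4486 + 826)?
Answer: -3025/2656 ≈ -1.1389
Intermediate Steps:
(-1459 - 4591)/(4486 + 826) = -6050/5312 = -6050*1/5312 = -3025/2656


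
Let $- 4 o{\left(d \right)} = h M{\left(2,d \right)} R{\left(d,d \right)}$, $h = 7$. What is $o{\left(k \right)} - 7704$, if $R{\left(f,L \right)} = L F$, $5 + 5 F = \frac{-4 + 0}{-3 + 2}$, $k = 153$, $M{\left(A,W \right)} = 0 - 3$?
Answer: $- \frac{157293}{20} \approx -7864.6$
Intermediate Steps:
$M{\left(A,W \right)} = -3$
$F = - \frac{1}{5}$ ($F = -1 + \frac{\left(-4 + 0\right) \frac{1}{-3 + 2}}{5} = -1 + \frac{\left(-4\right) \frac{1}{-1}}{5} = -1 + \frac{\left(-4\right) \left(-1\right)}{5} = -1 + \frac{1}{5} \cdot 4 = -1 + \frac{4}{5} = - \frac{1}{5} \approx -0.2$)
$R{\left(f,L \right)} = - \frac{L}{5}$ ($R{\left(f,L \right)} = L \left(- \frac{1}{5}\right) = - \frac{L}{5}$)
$o{\left(d \right)} = - \frac{21 d}{20}$ ($o{\left(d \right)} = - \frac{7 \left(-3\right) \left(- \frac{d}{5}\right)}{4} = - \frac{\left(-21\right) \left(- \frac{d}{5}\right)}{4} = - \frac{\frac{21}{5} d}{4} = - \frac{21 d}{20}$)
$o{\left(k \right)} - 7704 = \left(- \frac{21}{20}\right) 153 - 7704 = - \frac{3213}{20} - 7704 = - \frac{157293}{20}$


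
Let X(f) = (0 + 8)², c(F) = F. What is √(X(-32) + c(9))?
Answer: √73 ≈ 8.5440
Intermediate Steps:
X(f) = 64 (X(f) = 8² = 64)
√(X(-32) + c(9)) = √(64 + 9) = √73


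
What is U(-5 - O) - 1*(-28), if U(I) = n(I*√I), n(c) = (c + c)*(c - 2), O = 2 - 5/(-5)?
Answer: -996 + 64*I*√2 ≈ -996.0 + 90.51*I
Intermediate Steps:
O = 3 (O = 2 - 5*(-⅕) = 2 + 1 = 3)
n(c) = 2*c*(-2 + c) (n(c) = (2*c)*(-2 + c) = 2*c*(-2 + c))
U(I) = 2*I^(3/2)*(-2 + I^(3/2)) (U(I) = 2*(I*√I)*(-2 + I*√I) = 2*I^(3/2)*(-2 + I^(3/2)))
U(-5 - O) - 1*(-28) = (-4*(-5 - 1*3)^(3/2) + 2*(-5 - 1*3)³) - 1*(-28) = (-4*(-5 - 3)^(3/2) + 2*(-5 - 3)³) + 28 = (-(-64)*I*√2 + 2*(-8)³) + 28 = (-(-64)*I*√2 + 2*(-512)) + 28 = (64*I*√2 - 1024) + 28 = (-1024 + 64*I*√2) + 28 = -996 + 64*I*√2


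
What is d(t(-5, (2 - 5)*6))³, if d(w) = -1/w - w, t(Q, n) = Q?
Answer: 17576/125 ≈ 140.61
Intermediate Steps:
d(w) = -w - 1/w
d(t(-5, (2 - 5)*6))³ = (-1*(-5) - 1/(-5))³ = (5 - 1*(-⅕))³ = (5 + ⅕)³ = (26/5)³ = 17576/125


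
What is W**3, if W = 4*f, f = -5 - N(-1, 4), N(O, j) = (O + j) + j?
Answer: -110592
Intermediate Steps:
N(O, j) = O + 2*j
f = -12 (f = -5 - (-1 + 2*4) = -5 - (-1 + 8) = -5 - 1*7 = -5 - 7 = -12)
W = -48 (W = 4*(-12) = -48)
W**3 = (-48)**3 = -110592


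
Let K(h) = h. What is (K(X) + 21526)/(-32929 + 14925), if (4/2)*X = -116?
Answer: -5367/4501 ≈ -1.1924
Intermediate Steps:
X = -58 (X = (½)*(-116) = -58)
(K(X) + 21526)/(-32929 + 14925) = (-58 + 21526)/(-32929 + 14925) = 21468/(-18004) = 21468*(-1/18004) = -5367/4501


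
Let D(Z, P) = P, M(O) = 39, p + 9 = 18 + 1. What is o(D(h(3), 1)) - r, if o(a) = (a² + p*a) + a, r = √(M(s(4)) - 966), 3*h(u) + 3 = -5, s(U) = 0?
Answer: 12 - 3*I*√103 ≈ 12.0 - 30.447*I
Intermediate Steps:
h(u) = -8/3 (h(u) = -1 + (⅓)*(-5) = -1 - 5/3 = -8/3)
p = 10 (p = -9 + (18 + 1) = -9 + 19 = 10)
r = 3*I*√103 (r = √(39 - 966) = √(-927) = 3*I*√103 ≈ 30.447*I)
o(a) = a² + 11*a (o(a) = (a² + 10*a) + a = a² + 11*a)
o(D(h(3), 1)) - r = 1*(11 + 1) - 3*I*√103 = 1*12 - 3*I*√103 = 12 - 3*I*√103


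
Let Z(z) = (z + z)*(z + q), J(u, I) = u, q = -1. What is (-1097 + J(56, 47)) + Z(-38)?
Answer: 1923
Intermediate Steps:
Z(z) = 2*z*(-1 + z) (Z(z) = (z + z)*(z - 1) = (2*z)*(-1 + z) = 2*z*(-1 + z))
(-1097 + J(56, 47)) + Z(-38) = (-1097 + 56) + 2*(-38)*(-1 - 38) = -1041 + 2*(-38)*(-39) = -1041 + 2964 = 1923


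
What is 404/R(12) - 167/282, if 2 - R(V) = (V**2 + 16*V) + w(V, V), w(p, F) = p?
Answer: -85855/48786 ≈ -1.7598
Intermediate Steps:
R(V) = 2 - V**2 - 17*V (R(V) = 2 - ((V**2 + 16*V) + V) = 2 - (V**2 + 17*V) = 2 + (-V**2 - 17*V) = 2 - V**2 - 17*V)
404/R(12) - 167/282 = 404/(2 - 1*12**2 - 17*12) - 167/282 = 404/(2 - 1*144 - 204) - 167*1/282 = 404/(2 - 144 - 204) - 167/282 = 404/(-346) - 167/282 = 404*(-1/346) - 167/282 = -202/173 - 167/282 = -85855/48786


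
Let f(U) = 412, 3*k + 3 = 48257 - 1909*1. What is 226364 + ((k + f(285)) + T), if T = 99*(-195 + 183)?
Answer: 723109/3 ≈ 2.4104e+5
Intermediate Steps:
T = -1188 (T = 99*(-12) = -1188)
k = 46345/3 (k = -1 + (48257 - 1909*1)/3 = -1 + (48257 - 1909)/3 = -1 + (⅓)*46348 = -1 + 46348/3 = 46345/3 ≈ 15448.)
226364 + ((k + f(285)) + T) = 226364 + ((46345/3 + 412) - 1188) = 226364 + (47581/3 - 1188) = 226364 + 44017/3 = 723109/3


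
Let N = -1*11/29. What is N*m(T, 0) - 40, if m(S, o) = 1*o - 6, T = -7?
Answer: -1094/29 ≈ -37.724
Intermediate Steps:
N = -11/29 (N = -11*1/29 = -11/29 ≈ -0.37931)
m(S, o) = -6 + o (m(S, o) = o - 6 = -6 + o)
N*m(T, 0) - 40 = -11*(-6 + 0)/29 - 40 = -11/29*(-6) - 40 = 66/29 - 40 = -1094/29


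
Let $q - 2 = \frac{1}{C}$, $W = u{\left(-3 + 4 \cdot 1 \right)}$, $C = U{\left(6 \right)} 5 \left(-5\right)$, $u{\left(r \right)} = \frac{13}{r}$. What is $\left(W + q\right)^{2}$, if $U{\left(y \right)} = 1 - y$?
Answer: $\frac{3519376}{15625} \approx 225.24$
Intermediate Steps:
$C = 125$ ($C = \left(1 - 6\right) 5 \left(-5\right) = \left(-5\right) 5 \left(-5\right) = \left(-25\right) \left(-5\right) = 125$)
$W = 13$ ($W = \frac{13}{-3 + 4 \cdot 1} = \frac{13}{-3 + 4} = \frac{13}{1} = 13 \cdot 1 = 13$)
$q = \frac{251}{125}$ ($q = 2 + \frac{1}{125} = \frac{251}{125} \approx 2.008$)
$\left(W + q\right)^{2} = \left(13 + \frac{251}{125}\right)^{2} = \left(\frac{1876}{125}\right)^{2} = \frac{3519376}{15625}$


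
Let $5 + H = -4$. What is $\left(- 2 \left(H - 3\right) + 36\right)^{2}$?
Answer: $3600$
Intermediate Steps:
$H = -9$ ($H = -5 - 4 = -9$)
$\left(- 2 \left(H - 3\right) + 36\right)^{2} = \left(- 2 \left(-9 - 3\right) + 36\right)^{2} = \left(\left(-2\right) \left(-12\right) + 36\right)^{2} = \left(24 + 36\right)^{2} = 60^{2} = 3600$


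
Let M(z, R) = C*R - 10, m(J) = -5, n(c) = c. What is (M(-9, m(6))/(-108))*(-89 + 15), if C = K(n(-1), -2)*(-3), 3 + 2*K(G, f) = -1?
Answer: -740/27 ≈ -27.407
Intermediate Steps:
K(G, f) = -2 (K(G, f) = -3/2 + (½)*(-1) = -3/2 - ½ = -2)
C = 6 (C = -2*(-3) = 6)
M(z, R) = -10 + 6*R (M(z, R) = 6*R - 10 = -10 + 6*R)
(M(-9, m(6))/(-108))*(-89 + 15) = ((-10 + 6*(-5))/(-108))*(-89 + 15) = ((-10 - 30)*(-1/108))*(-74) = -40*(-1/108)*(-74) = (10/27)*(-74) = -740/27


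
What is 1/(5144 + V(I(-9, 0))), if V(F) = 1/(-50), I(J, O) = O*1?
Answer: 50/257199 ≈ 0.00019440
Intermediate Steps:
I(J, O) = O
V(F) = -1/50
1/(5144 + V(I(-9, 0))) = 1/(5144 - 1/50) = 1/(257199/50) = 50/257199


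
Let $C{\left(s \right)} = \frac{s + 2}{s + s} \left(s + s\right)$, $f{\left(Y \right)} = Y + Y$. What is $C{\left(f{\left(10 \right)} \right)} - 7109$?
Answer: $-7087$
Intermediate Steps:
$f{\left(Y \right)} = 2 Y$
$C{\left(s \right)} = 2 + s$ ($C{\left(s \right)} = \frac{2 + s}{2 s} 2 s = 2 + s$)
$C{\left(f{\left(10 \right)} \right)} - 7109 = \left(2 + 2 \cdot 10\right) - 7109 = \left(2 + 20\right) - 7109 = 22 - 7109 = -7087$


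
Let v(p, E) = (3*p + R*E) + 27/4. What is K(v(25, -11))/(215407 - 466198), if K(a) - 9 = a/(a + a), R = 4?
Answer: -19/501582 ≈ -3.7880e-5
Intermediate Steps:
v(p, E) = 27/4 + 3*p + 4*E (v(p, E) = (3*p + 4*E) + 27/4 = 27/4 + 3*p + 4*E)
K(a) = 19/2 (K(a) = 9 + a/(a + a) = 9 + a/((2*a)) = 9 + (1/(2*a))*a = 9 + ½ = 19/2)
K(v(25, -11))/(215407 - 466198) = 19/(2*(215407 - 466198)) = (19/2)/(-250791) = (19/2)*(-1/250791) = -19/501582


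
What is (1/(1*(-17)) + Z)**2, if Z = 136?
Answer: 5340721/289 ≈ 18480.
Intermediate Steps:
(1/(1*(-17)) + Z)**2 = (1/(1*(-17)) + 136)**2 = (1/(-17) + 136)**2 = (-1/17 + 136)**2 = (2311/17)**2 = 5340721/289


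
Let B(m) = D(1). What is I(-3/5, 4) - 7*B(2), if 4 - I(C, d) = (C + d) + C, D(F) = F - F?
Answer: 6/5 ≈ 1.2000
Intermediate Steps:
D(F) = 0
I(C, d) = 4 - d - 2*C (I(C, d) = 4 - ((C + d) + C) = 4 - (d + 2*C) = 4 + (-d - 2*C) = 4 - d - 2*C)
B(m) = 0
I(-3/5, 4) - 7*B(2) = (4 - 1*4 - (-6)/5) - 7*0 = (4 - 4 - (-6)/5) + 0 = (4 - 4 - 2*(-3/5)) + 0 = (4 - 4 + 6/5) + 0 = 6/5 + 0 = 6/5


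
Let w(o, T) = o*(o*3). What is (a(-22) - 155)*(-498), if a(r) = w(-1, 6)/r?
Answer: 849837/11 ≈ 77258.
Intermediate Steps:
w(o, T) = 3*o² (w(o, T) = o*(3*o) = 3*o²)
a(r) = 3/r (a(r) = (3*(-1)²)/r = (3*1)/r = 3/r)
(a(-22) - 155)*(-498) = (3/(-22) - 155)*(-498) = (3*(-1/22) - 155)*(-498) = (-3/22 - 155)*(-498) = -3413/22*(-498) = 849837/11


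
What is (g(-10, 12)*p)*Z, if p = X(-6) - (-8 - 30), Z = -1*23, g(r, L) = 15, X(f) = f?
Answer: -11040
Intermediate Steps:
Z = -23
p = 32 (p = -6 - (-8 - 30) = -6 - 1*(-38) = -6 + 38 = 32)
(g(-10, 12)*p)*Z = (15*32)*(-23) = 480*(-23) = -11040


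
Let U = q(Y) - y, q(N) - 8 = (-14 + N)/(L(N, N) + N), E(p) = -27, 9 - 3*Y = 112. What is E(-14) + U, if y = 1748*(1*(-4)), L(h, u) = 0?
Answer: 718364/103 ≈ 6974.4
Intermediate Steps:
Y = -103/3 (Y = 3 - ⅓*112 = 3 - 112/3 = -103/3 ≈ -34.333)
q(N) = 8 + (-14 + N)/N (q(N) = 8 + (-14 + N)/(0 + N) = 8 + (-14 + N)/N)
y = -6992 (y = 1748*(-4) = -6992)
U = 721145/103 (U = (9 - 14/(-103/3)) - 1*(-6992) = (9 - 14*(-3/103)) + 6992 = (9 + 42/103) + 6992 = 969/103 + 6992 = 721145/103 ≈ 7001.4)
E(-14) + U = -27 + 721145/103 = 718364/103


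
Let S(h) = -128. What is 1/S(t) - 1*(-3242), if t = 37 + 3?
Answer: 414975/128 ≈ 3242.0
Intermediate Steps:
t = 40
1/S(t) - 1*(-3242) = 1/(-128) - 1*(-3242) = -1/128 + 3242 = 414975/128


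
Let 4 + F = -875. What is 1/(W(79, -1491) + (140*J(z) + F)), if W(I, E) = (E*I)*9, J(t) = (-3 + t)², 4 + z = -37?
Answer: -1/789940 ≈ -1.2659e-6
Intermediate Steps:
F = -879 (F = -4 - 875 = -879)
z = -41 (z = -4 - 37 = -41)
W(I, E) = 9*E*I
1/(W(79, -1491) + (140*J(z) + F)) = 1/(9*(-1491)*79 + (140*(-3 - 41)² - 879)) = 1/(-1060101 + (140*(-44)² - 879)) = 1/(-1060101 + (140*1936 - 879)) = 1/(-1060101 + (271040 - 879)) = 1/(-1060101 + 270161) = 1/(-789940) = -1/789940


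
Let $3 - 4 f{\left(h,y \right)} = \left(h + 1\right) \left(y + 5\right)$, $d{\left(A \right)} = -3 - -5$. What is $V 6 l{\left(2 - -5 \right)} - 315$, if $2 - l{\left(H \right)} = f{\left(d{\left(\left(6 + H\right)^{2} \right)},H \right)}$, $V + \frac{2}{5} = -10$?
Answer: $- \frac{4773}{5} \approx -954.6$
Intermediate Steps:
$d{\left(A \right)} = 2$ ($d{\left(A \right)} = -3 + 5 = 2$)
$V = - \frac{52}{5}$ ($V = - \frac{2}{5} - 10 = - \frac{52}{5} \approx -10.4$)
$f{\left(h,y \right)} = \frac{3}{4} - \frac{\left(1 + h\right) \left(5 + y\right)}{4}$ ($f{\left(h,y \right)} = \frac{3}{4} - \frac{\left(h + 1\right) \left(y + 5\right)}{4} = \frac{3}{4} - \frac{\left(1 + h\right) \left(5 + y\right)}{4}$)
$l{\left(H \right)} = 5 + \frac{3 H}{4}$ ($l{\left(H \right)} = 2 - \left(- \frac{1}{2} - \frac{5}{2} - \frac{H}{4} - \frac{H}{2}\right) = 2 - \left(-3 - \frac{3 H}{4}\right) = 2 + \left(3 + \frac{3 H}{4}\right) = 5 + \frac{3 H}{4}$)
$V 6 l{\left(2 - -5 \right)} - 315 = \left(- \frac{52}{5}\right) 6 \left(5 + \frac{3 \left(2 - -5\right)}{4}\right) - 315 = - \frac{312 \left(5 + \frac{3 \left(2 + 5\right)}{4}\right)}{5} - 315 = - \frac{312 \left(5 + \frac{3}{4} \cdot 7\right)}{5} - 315 = - \frac{312 \left(5 + \frac{21}{4}\right)}{5} - 315 = \left(- \frac{312}{5}\right) \frac{41}{4} - 315 = - \frac{3198}{5} - 315 = - \frac{4773}{5}$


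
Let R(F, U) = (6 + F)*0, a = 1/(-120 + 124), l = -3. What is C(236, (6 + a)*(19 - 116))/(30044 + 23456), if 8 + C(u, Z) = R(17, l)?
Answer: -2/13375 ≈ -0.00014953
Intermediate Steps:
a = ¼ (a = 1/4 = ¼ ≈ 0.25000)
R(F, U) = 0
C(u, Z) = -8 (C(u, Z) = -8 + 0 = -8)
C(236, (6 + a)*(19 - 116))/(30044 + 23456) = -8/(30044 + 23456) = -8/53500 = -8*1/53500 = -2/13375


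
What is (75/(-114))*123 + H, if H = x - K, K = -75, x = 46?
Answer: 1523/38 ≈ 40.079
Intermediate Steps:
H = 121 (H = 46 - 1*(-75) = 46 + 75 = 121)
(75/(-114))*123 + H = (75/(-114))*123 + 121 = (75*(-1/114))*123 + 121 = -25/38*123 + 121 = -3075/38 + 121 = 1523/38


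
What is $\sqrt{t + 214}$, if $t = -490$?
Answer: $2 i \sqrt{69} \approx 16.613 i$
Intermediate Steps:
$\sqrt{t + 214} = \sqrt{-490 + 214} = \sqrt{-276} = 2 i \sqrt{69}$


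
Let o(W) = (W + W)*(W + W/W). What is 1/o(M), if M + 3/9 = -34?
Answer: 9/20600 ≈ 0.00043689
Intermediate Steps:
M = -103/3 (M = -1/3 - 34 = -103/3 ≈ -34.333)
o(W) = 2*W*(1 + W) (o(W) = (2*W)*(W + 1) = (2*W)*(1 + W) = 2*W*(1 + W))
1/o(M) = 1/(2*(-103/3)*(1 - 103/3)) = 1/(2*(-103/3)*(-100/3)) = 1/(20600/9) = 9/20600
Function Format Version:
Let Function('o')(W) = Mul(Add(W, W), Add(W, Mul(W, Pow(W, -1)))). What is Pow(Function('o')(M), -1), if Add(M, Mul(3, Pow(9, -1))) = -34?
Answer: Rational(9, 20600) ≈ 0.00043689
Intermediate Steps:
M = Rational(-103, 3) (M = Add(Rational(-1, 3), -34) = Rational(-103, 3) ≈ -34.333)
Function('o')(W) = Mul(2, W, Add(1, W)) (Function('o')(W) = Mul(Mul(2, W), Add(W, 1)) = Mul(Mul(2, W), Add(1, W)) = Mul(2, W, Add(1, W)))
Pow(Function('o')(M), -1) = Pow(Mul(2, Rational(-103, 3), Add(1, Rational(-103, 3))), -1) = Pow(Mul(2, Rational(-103, 3), Rational(-100, 3)), -1) = Pow(Rational(20600, 9), -1) = Rational(9, 20600)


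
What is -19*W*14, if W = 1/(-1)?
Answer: 266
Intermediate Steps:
W = -1
-19*W*14 = -19*(-1)*14 = 19*14 = 266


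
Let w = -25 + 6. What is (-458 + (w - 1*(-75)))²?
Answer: 161604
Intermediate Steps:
w = -19
(-458 + (w - 1*(-75)))² = (-458 + (-19 - 1*(-75)))² = (-458 + (-19 + 75))² = (-458 + 56)² = (-402)² = 161604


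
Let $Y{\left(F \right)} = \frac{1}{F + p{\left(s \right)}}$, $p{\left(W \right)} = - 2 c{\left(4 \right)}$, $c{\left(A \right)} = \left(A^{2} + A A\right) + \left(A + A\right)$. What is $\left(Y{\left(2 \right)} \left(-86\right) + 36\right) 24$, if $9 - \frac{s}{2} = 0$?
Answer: $\frac{11576}{13} \approx 890.46$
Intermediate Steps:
$c{\left(A \right)} = 2 A + 2 A^{2}$ ($c{\left(A \right)} = \left(A^{2} + A^{2}\right) + 2 A = 2 A^{2} + 2 A = 2 A + 2 A^{2}$)
$s = 18$ ($s = 18 - 0 = 18 + 0 = 18$)
$p{\left(W \right)} = -80$ ($p{\left(W \right)} = - 2 \cdot 2 \cdot 4 \left(1 + 4\right) = - 2 \cdot 2 \cdot 4 \cdot 5 = \left(-2\right) 40 = -80$)
$Y{\left(F \right)} = \frac{1}{-80 + F}$ ($Y{\left(F \right)} = \frac{1}{F - 80} = \frac{1}{-80 + F}$)
$\left(Y{\left(2 \right)} \left(-86\right) + 36\right) 24 = \left(\frac{1}{-80 + 2} \left(-86\right) + 36\right) 24 = \left(\frac{1}{-78} \left(-86\right) + 36\right) 24 = \left(\left(- \frac{1}{78}\right) \left(-86\right) + 36\right) 24 = \left(\frac{43}{39} + 36\right) 24 = \frac{1447}{39} \cdot 24 = \frac{11576}{13}$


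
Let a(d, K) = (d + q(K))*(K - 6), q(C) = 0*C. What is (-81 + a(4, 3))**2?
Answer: 8649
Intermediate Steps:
q(C) = 0
a(d, K) = d*(-6 + K) (a(d, K) = (d + 0)*(K - 6) = d*(-6 + K))
(-81 + a(4, 3))**2 = (-81 + 4*(-6 + 3))**2 = (-81 + 4*(-3))**2 = (-81 - 12)**2 = (-93)**2 = 8649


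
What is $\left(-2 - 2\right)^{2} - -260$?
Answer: $276$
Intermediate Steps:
$\left(-2 - 2\right)^{2} - -260 = \left(-4\right)^{2} + 260 = 16 + 260 = 276$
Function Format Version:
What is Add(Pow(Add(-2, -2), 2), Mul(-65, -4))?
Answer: 276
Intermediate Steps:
Add(Pow(Add(-2, -2), 2), Mul(-65, -4)) = Add(Pow(-4, 2), 260) = Add(16, 260) = 276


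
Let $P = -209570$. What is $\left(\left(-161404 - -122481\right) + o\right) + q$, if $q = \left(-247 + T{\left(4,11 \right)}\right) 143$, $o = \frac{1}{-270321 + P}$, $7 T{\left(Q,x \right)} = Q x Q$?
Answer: $- \frac{237325295147}{3359237} \approx -70649.0$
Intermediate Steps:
$T{\left(Q,x \right)} = \frac{x Q^{2}}{7}$ ($T{\left(Q,x \right)} = \frac{Q x Q}{7} = \frac{x Q^{2}}{7}$)
$o = - \frac{1}{479891}$ ($o = \frac{1}{-270321 - 209570} = \frac{1}{-479891} = - \frac{1}{479891} \approx -2.0838 \cdot 10^{-6}$)
$q = - \frac{222079}{7}$ ($q = \left(-247 + \frac{1}{7} \cdot 11 \cdot 4^{2}\right) 143 = \left(-247 + \frac{1}{7} \cdot 11 \cdot 16\right) 143 = \left(-247 + \frac{176}{7}\right) 143 = \left(- \frac{1553}{7}\right) 143 = - \frac{222079}{7} \approx -31726.0$)
$\left(\left(-161404 - -122481\right) + o\right) + q = \left(\left(-161404 - -122481\right) - \frac{1}{479891}\right) - \frac{222079}{7} = \left(\left(-161404 + 122481\right) - \frac{1}{479891}\right) - \frac{222079}{7} = \left(-38923 - \frac{1}{479891}\right) - \frac{222079}{7} = - \frac{18678797394}{479891} - \frac{222079}{7} = - \frac{237325295147}{3359237}$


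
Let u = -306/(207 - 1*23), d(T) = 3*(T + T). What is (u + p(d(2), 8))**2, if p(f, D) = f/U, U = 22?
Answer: 1279161/1024144 ≈ 1.2490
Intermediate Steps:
d(T) = 6*T (d(T) = 3*(2*T) = 6*T)
p(f, D) = f/22
u = -153/92 (u = -306/(207 - 23) = -306/184 = -306*1/184 = -153/92 ≈ -1.6630)
(u + p(d(2), 8))**2 = (-153/92 + (6*2)/22)**2 = (-153/92 + (1/22)*12)**2 = (-153/92 + 6/11)**2 = (-1131/1012)**2 = 1279161/1024144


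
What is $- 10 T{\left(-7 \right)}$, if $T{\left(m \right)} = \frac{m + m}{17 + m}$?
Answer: $14$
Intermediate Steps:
$T{\left(m \right)} = \frac{2 m}{17 + m}$
$- 10 T{\left(-7 \right)} = - 10 \cdot 2 \left(-7\right) \frac{1}{17 - 7} = - 10 \cdot 2 \left(-7\right) \frac{1}{10} = \left(-10\right) \left(- \frac{7}{5}\right) = 14$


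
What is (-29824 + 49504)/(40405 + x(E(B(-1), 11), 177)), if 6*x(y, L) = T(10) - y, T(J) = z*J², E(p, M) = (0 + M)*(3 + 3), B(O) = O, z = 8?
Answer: 29520/60791 ≈ 0.48560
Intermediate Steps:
E(p, M) = 6*M (E(p, M) = M*6 = 6*M)
T(J) = 8*J²
x(y, L) = 400/3 - y/6 (x(y, L) = (8*10² - y)/6 = (8*100 - y)/6 = (800 - y)/6 = 400/3 - y/6)
(-29824 + 49504)/(40405 + x(E(B(-1), 11), 177)) = (-29824 + 49504)/(40405 + (400/3 - 11)) = 19680/(40405 + (400/3 - ⅙*66)) = 19680/(40405 + (400/3 - 11)) = 19680/(40405 + 367/3) = 19680/(121582/3) = 19680*(3/121582) = 29520/60791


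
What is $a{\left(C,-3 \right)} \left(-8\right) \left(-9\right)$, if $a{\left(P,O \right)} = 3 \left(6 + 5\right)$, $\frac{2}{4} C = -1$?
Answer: $2376$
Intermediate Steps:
$C = -2$ ($C = 2 \left(-1\right) = -2$)
$a{\left(P,O \right)} = 33$ ($a{\left(P,O \right)} = 3 \cdot 11 = 33$)
$a{\left(C,-3 \right)} \left(-8\right) \left(-9\right) = 33 \left(-8\right) \left(-9\right) = \left(-264\right) \left(-9\right) = 2376$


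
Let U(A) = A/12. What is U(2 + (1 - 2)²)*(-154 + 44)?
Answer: -55/2 ≈ -27.500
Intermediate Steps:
U(A) = A/12 (U(A) = A*(1/12) = A/12)
U(2 + (1 - 2)²)*(-154 + 44) = ((2 + (1 - 2)²)/12)*(-154 + 44) = ((2 + (-1)²)/12)*(-110) = ((2 + 1)/12)*(-110) = ((1/12)*3)*(-110) = (¼)*(-110) = -55/2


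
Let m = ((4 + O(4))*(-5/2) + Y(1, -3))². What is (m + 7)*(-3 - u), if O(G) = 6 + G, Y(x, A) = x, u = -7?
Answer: 4652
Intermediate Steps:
m = 1156 (m = ((4 + (6 + 4))*(-5/2) + 1)² = ((4 + 10)*(-5*½) + 1)² = (14*(-5/2) + 1)² = (-35 + 1)² = (-34)² = 1156)
(m + 7)*(-3 - u) = (1156 + 7)*(-3 - 1*(-7)) = 1163*(-3 + 7) = 1163*4 = 4652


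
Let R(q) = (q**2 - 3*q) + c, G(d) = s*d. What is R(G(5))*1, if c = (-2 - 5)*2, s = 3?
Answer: 166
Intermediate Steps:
G(d) = 3*d
c = -14 (c = -7*2 = -14)
R(q) = -14 + q**2 - 3*q (R(q) = (q**2 - 3*q) - 14 = -14 + q**2 - 3*q)
R(G(5))*1 = (-14 + (3*5)**2 - 9*5)*1 = (-14 + 15**2 - 3*15)*1 = (-14 + 225 - 45)*1 = 166*1 = 166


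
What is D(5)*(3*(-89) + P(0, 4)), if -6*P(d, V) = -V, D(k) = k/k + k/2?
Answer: -5593/6 ≈ -932.17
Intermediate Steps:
D(k) = 1 + k/2 (D(k) = 1 + k*(½) = 1 + k/2)
P(d, V) = V/6 (P(d, V) = -(-1)*V/6 = V/6)
D(5)*(3*(-89) + P(0, 4)) = (1 + (½)*5)*(3*(-89) + (⅙)*4) = (1 + 5/2)*(-267 + ⅔) = (7/2)*(-799/3) = -5593/6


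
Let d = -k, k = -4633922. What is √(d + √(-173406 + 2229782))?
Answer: √(4633922 + 2*√514094) ≈ 2153.0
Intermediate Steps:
d = 4633922 (d = -1*(-4633922) = 4633922)
√(d + √(-173406 + 2229782)) = √(4633922 + √(-173406 + 2229782)) = √(4633922 + √2056376) = √(4633922 + 2*√514094)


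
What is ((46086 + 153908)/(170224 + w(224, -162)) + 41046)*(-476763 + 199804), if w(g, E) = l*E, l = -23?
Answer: -988764636509273/86975 ≈ -1.1368e+10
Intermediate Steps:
w(g, E) = -23*E
((46086 + 153908)/(170224 + w(224, -162)) + 41046)*(-476763 + 199804) = ((46086 + 153908)/(170224 - 23*(-162)) + 41046)*(-476763 + 199804) = (199994/(170224 + 3726) + 41046)*(-276959) = (199994/173950 + 41046)*(-276959) = (199994*(1/173950) + 41046)*(-276959) = (99997/86975 + 41046)*(-276959) = (3570075847/86975)*(-276959) = -988764636509273/86975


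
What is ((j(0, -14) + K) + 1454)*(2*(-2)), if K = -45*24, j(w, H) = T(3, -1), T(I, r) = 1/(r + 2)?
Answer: -1500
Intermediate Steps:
T(I, r) = 1/(2 + r)
j(w, H) = 1 (j(w, H) = 1/(2 - 1) = 1/1 = 1)
K = -1080
((j(0, -14) + K) + 1454)*(2*(-2)) = ((1 - 1080) + 1454)*(2*(-2)) = (-1079 + 1454)*(-4) = 375*(-4) = -1500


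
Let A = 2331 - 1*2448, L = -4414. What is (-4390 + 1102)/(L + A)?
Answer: 3288/4531 ≈ 0.72567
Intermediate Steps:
A = -117 (A = 2331 - 2448 = -117)
(-4390 + 1102)/(L + A) = (-4390 + 1102)/(-4414 - 117) = -3288/(-4531) = -3288*(-1/4531) = 3288/4531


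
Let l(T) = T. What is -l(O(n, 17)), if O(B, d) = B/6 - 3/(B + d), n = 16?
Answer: -85/33 ≈ -2.5758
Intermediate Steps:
O(B, d) = -3/(B + d) + B/6 (O(B, d) = B*(⅙) - 3/(B + d) = B/6 - 3/(B + d) = -3/(B + d) + B/6)
-l(O(n, 17)) = -(-18 + 16² + 16*17)/(6*(16 + 17)) = -(-18 + 256 + 272)/(6*33) = -510/(6*33) = -1*85/33 = -85/33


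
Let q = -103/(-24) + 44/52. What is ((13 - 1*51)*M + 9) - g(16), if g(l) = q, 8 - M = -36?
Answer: -520459/312 ≈ -1668.1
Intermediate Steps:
M = 44 (M = 8 - 1*(-36) = 8 + 36 = 44)
q = 1603/312 (q = -103*(-1/24) + 44*(1/52) = 103/24 + 11/13 = 1603/312 ≈ 5.1378)
g(l) = 1603/312
((13 - 1*51)*M + 9) - g(16) = ((13 - 1*51)*44 + 9) - 1*1603/312 = ((13 - 51)*44 + 9) - 1603/312 = (-38*44 + 9) - 1603/312 = (-1672 + 9) - 1603/312 = -1663 - 1603/312 = -520459/312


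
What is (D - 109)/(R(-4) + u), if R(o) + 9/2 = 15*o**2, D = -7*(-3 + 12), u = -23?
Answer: -344/425 ≈ -0.80941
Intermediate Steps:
D = -63 (D = -7*9 = -63)
R(o) = -9/2 + 15*o**2
(D - 109)/(R(-4) + u) = (-63 - 109)/((-9/2 + 15*(-4)**2) - 23) = -172/((-9/2 + 15*16) - 23) = -172/((-9/2 + 240) - 23) = -172/(471/2 - 23) = -172/425/2 = -172*2/425 = -344/425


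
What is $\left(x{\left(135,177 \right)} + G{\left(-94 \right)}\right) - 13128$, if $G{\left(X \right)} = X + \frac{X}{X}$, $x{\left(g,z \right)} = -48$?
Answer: $-13269$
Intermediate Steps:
$G{\left(X \right)} = 1 + X$ ($G{\left(X \right)} = X + 1 = 1 + X$)
$\left(x{\left(135,177 \right)} + G{\left(-94 \right)}\right) - 13128 = \left(-48 + \left(1 - 94\right)\right) - 13128 = \left(-48 - 93\right) - 13128 = -141 - 13128 = -13269$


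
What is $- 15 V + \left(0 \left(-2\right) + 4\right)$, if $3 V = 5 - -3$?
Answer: $-36$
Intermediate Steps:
$V = \frac{8}{3}$ ($V = \frac{5 - -3}{3} = \frac{5 + 3}{3} = \frac{1}{3} \cdot 8 = \frac{8}{3} \approx 2.6667$)
$- 15 V + \left(0 \left(-2\right) + 4\right) = \left(-15\right) \frac{8}{3} + \left(0 \left(-2\right) + 4\right) = -40 + \left(0 + 4\right) = -40 + 4 = -36$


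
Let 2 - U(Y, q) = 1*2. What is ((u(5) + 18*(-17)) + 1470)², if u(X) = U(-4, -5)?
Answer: 1354896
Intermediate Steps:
U(Y, q) = 0 (U(Y, q) = 2 - 2 = 0)
u(X) = 0
((u(5) + 18*(-17)) + 1470)² = ((0 + 18*(-17)) + 1470)² = ((0 - 306) + 1470)² = (-306 + 1470)² = 1164² = 1354896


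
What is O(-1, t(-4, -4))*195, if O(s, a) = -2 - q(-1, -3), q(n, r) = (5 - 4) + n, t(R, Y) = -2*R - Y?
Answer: -390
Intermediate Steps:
t(R, Y) = -Y - 2*R
q(n, r) = 1 + n
O(s, a) = -2 (O(s, a) = -2 - (1 - 1) = -2 - 1*0 = -2 + 0 = -2)
O(-1, t(-4, -4))*195 = -2*195 = -390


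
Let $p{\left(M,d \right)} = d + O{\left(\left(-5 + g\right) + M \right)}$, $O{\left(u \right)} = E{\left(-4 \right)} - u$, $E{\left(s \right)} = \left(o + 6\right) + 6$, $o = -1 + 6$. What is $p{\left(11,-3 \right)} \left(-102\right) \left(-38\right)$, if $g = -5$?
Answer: $50388$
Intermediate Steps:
$o = 5$
$E{\left(s \right)} = 17$ ($E{\left(s \right)} = \left(5 + 6\right) + 6 = 11 + 6 = 17$)
$O{\left(u \right)} = 17 - u$
$p{\left(M,d \right)} = 27 + d - M$ ($p{\left(M,d \right)} = d - \left(-27 + M\right) = 27 + d - M$)
$p{\left(11,-3 \right)} \left(-102\right) \left(-38\right) = \left(27 - 3 - 11\right) \left(-102\right) \left(-38\right) = 13 \left(-102\right) \left(-38\right) = \left(-1326\right) \left(-38\right) = 50388$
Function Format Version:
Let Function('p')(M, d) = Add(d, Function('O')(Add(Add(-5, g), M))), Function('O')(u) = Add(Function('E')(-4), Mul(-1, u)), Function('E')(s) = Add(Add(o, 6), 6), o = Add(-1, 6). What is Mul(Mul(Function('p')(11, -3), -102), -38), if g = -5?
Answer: 50388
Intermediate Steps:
o = 5
Function('E')(s) = 17 (Function('E')(s) = Add(Add(5, 6), 6) = Add(11, 6) = 17)
Function('O')(u) = Add(17, Mul(-1, u))
Function('p')(M, d) = Add(27, d, Mul(-1, M)) (Function('p')(M, d) = Add(d, Add(17, Mul(-1, Add(Add(-5, -5), M)))) = Add(d, Add(17, Mul(-1, Add(-10, M)))) = Add(d, Add(17, Add(10, Mul(-1, M)))) = Add(d, Add(27, Mul(-1, M))) = Add(27, d, Mul(-1, M)))
Mul(Mul(Function('p')(11, -3), -102), -38) = Mul(Mul(Add(27, -3, Mul(-1, 11)), -102), -38) = Mul(Mul(Add(27, -3, -11), -102), -38) = Mul(Mul(13, -102), -38) = Mul(-1326, -38) = 50388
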